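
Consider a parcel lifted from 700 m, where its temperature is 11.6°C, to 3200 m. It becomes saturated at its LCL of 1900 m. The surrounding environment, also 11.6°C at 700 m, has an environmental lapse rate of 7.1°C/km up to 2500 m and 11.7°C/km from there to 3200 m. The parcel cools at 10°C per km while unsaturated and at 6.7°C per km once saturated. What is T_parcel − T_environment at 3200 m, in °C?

Parcel:
  700–1900 m, dry: Δz = 1.2 km ⇒ ΔT = -12°C; T = -0.4°C
  1900–3200 m, saturated: Δz = 1.3 km ⇒ ΔT = -8.71°C; T = -9.11°C
Environment:
  700–2500 m, environment, lower layer: Δz = 1.8 km ⇒ ΔT = -12.78°C; T = -1.18°C
  2500–3200 m, environment, upper layer: Δz = 0.7 km ⇒ ΔT = -8.19°C; T = -9.37°C
T_parcel − T_env = -9.11 − (-9.37) = +0.26°C

+0.26°C (parcel warmer than environment)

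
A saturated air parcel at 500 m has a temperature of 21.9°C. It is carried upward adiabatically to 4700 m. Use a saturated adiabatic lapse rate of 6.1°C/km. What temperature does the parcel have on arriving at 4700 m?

500 → 4700 m (saturated adiabatic, 6.1°C/km): ΔT = -6.1 × 4.2 = -25.62°C → T = -3.72°C

-3.72°C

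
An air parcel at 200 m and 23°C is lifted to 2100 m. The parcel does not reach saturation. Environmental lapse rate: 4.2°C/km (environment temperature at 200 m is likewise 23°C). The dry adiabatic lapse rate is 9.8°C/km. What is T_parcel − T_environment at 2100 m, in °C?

-10.64°C (parcel cooler than environment)

Parcel:
  Dry to 2100 m: -9.8 × 1.9 km = -18.62°C, so T = 4.38°C.
Environment:
  Environment to 2100 m: -4.2 × 1.9 km = -7.98°C, so T = 15.02°C.
T_parcel − T_env = 4.38 − 15.02 = -10.64°C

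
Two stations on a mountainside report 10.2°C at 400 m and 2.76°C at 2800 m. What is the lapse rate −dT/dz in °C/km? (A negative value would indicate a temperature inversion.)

Γ = −ΔT/Δz = (10.2 − 2.76) / (2800 − 400) m
  = 7.44°C / 2.4 km = 3.1°C/km

3.1°C/km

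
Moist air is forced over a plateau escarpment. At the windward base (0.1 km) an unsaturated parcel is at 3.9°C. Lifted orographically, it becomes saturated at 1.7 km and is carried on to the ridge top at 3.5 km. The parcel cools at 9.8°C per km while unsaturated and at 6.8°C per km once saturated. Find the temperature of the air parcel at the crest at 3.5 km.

-24.02°C

From 100 m to 1700 m (dry): cools by 9.8 × 1.6 = 15.68°C, giving -11.78°C.
From 1700 m to 3500 m (saturated): cools by 6.8 × 1.8 = 12.24°C, giving -24.02°C.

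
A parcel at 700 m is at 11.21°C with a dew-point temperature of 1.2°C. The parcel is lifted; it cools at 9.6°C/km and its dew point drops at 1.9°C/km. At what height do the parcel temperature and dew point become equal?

T and T_d converge at 9.6 − 1.9 = 7.7°C per km
Height above start = (11.21 − 1.2) / 7.7 = 1.3 km
LCL altitude = 700 m + 1300 m = 2000 m

2000 m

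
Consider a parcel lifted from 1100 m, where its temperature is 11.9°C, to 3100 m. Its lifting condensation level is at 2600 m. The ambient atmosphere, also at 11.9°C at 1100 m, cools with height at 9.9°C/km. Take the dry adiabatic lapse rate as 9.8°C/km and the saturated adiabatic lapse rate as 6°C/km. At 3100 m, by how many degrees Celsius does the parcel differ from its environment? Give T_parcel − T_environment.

+2.1°C (parcel warmer than environment)

Parcel:
  1100 → 2600 m (dry, 9.8°C/km): ΔT = -9.8 × 1.5 = -14.7°C → T = -2.8°C
  2600 → 3100 m (saturated, 6°C/km): ΔT = -6 × 0.5 = -3°C → T = -5.8°C
Environment:
  1100 → 3100 m (environment, 9.9°C/km): ΔT = -9.9 × 2 = -19.8°C → T = -7.9°C
T_parcel − T_env = -5.8 − (-7.9) = +2.1°C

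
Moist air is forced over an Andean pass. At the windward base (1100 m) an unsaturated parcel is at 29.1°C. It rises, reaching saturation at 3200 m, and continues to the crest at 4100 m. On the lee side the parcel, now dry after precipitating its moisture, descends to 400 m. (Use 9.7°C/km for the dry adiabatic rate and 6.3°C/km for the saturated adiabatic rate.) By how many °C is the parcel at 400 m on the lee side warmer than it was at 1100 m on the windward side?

1100–3200 m, dry: Δz = 2.1 km ⇒ ΔT = -20.37°C; T = 8.73°C
3200–4100 m, saturated: Δz = 0.9 km ⇒ ΔT = -5.67°C; T = 3.06°C
4100–400 m, dry descent: Δz = 3.7 km ⇒ ΔT = +35.89°C; T = 38.95°C
Net change vs windward start: 38.95 − 29.1 = +9.85°C

+9.85°C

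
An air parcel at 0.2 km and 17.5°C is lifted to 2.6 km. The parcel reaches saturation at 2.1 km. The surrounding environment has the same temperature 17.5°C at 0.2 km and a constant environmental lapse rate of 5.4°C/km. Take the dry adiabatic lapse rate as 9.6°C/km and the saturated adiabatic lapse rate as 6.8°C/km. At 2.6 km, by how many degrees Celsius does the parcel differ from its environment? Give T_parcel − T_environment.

Parcel:
  200 → 2100 m (dry, 9.6°C/km): ΔT = -9.6 × 1.9 = -18.24°C → T = -0.74°C
  2100 → 2600 m (saturated, 6.8°C/km): ΔT = -6.8 × 0.5 = -3.4°C → T = -4.14°C
Environment:
  200 → 2600 m (environment, 5.4°C/km): ΔT = -5.4 × 2.4 = -12.96°C → T = 4.54°C
T_parcel − T_env = -4.14 − 4.54 = -8.68°C

-8.68°C (parcel cooler than environment)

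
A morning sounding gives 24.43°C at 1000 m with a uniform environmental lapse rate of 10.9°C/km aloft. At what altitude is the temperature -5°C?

3700 m

Height above start = (24.43 − (-5)) / 10.9 = 2.7 km
Altitude = 1000 m + 2700 m = 3700 m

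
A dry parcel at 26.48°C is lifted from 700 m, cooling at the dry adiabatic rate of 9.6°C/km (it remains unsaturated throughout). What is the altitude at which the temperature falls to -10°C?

4500 m

Height above start = (26.48 − (-10)) / 9.6 = 3.8 km
Altitude = 700 m + 3800 m = 4500 m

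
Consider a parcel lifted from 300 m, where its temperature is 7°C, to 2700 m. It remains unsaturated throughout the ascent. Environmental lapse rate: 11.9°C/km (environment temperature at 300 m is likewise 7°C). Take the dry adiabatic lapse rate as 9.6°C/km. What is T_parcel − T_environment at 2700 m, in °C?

Parcel:
  300–2700 m, dry: Δz = 2.4 km ⇒ ΔT = -23.04°C; T = -16.04°C
Environment:
  300–2700 m, environment: Δz = 2.4 km ⇒ ΔT = -28.56°C; T = -21.56°C
T_parcel − T_env = -16.04 − (-21.56) = +5.52°C

+5.52°C (parcel warmer than environment)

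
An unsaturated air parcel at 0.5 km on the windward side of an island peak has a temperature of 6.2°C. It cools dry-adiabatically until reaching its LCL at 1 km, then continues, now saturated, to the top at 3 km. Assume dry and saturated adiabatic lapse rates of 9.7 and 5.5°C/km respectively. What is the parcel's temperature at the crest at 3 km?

-9.65°C

500–1000 m, dry: Δz = 0.5 km ⇒ ΔT = -4.85°C; T = 1.35°C
1000–3000 m, saturated: Δz = 2 km ⇒ ΔT = -11°C; T = -9.65°C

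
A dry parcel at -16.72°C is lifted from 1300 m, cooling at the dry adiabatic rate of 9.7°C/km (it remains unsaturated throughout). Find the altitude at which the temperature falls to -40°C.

Height above start = (-16.72 − (-40)) / 9.7 = 2.4 km
Altitude = 1300 m + 2400 m = 3700 m

3700 m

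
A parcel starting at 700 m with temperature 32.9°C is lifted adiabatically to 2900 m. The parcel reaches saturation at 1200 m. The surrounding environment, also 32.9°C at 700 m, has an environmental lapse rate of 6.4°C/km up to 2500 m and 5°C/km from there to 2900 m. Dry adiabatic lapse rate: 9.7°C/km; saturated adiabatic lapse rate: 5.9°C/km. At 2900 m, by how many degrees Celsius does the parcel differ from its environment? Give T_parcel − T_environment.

-1.36°C (parcel cooler than environment)

Parcel:
  700–1200 m, dry: Δz = 0.5 km ⇒ ΔT = -4.85°C; T = 28.05°C
  1200–2900 m, saturated: Δz = 1.7 km ⇒ ΔT = -10.03°C; T = 18.02°C
Environment:
  700–2500 m, environment, lower layer: Δz = 1.8 km ⇒ ΔT = -11.52°C; T = 21.38°C
  2500–2900 m, environment, upper layer: Δz = 0.4 km ⇒ ΔT = -2°C; T = 19.38°C
T_parcel − T_env = 18.02 − 19.38 = -1.36°C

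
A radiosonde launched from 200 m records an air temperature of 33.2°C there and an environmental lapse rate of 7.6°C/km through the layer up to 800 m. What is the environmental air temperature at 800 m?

From 200 m to 800 m (environmental): cools by 7.6 × 0.6 = 4.56°C, giving 28.64°C.

28.64°C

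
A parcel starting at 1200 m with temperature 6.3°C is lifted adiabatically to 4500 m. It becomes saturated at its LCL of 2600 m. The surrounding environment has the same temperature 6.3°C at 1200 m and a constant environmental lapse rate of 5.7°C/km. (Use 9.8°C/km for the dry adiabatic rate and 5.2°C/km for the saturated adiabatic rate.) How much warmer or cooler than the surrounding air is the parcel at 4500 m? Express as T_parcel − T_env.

Parcel:
  Dry to 2600 m: -9.8 × 1.4 km = -13.72°C, so T = -7.42°C.
  Saturated to 4500 m: -5.2 × 1.9 km = -9.88°C, so T = -17.3°C.
Environment:
  Environment to 4500 m: -5.7 × 3.3 km = -18.81°C, so T = -12.51°C.
T_parcel − T_env = -17.3 − (-12.51) = -4.79°C

-4.79°C (parcel cooler than environment)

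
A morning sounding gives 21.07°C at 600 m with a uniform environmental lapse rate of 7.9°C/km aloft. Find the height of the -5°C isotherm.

Height above start = (21.07 − (-5)) / 7.9 = 3.3 km
Altitude = 600 m + 3300 m = 3900 m

3900 m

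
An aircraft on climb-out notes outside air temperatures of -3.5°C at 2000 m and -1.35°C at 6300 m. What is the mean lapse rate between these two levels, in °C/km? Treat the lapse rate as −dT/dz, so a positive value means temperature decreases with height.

Γ = −ΔT/Δz = (-3.5 − (-1.35)) / (6300 − 2000) m
  = -2.15°C / 4.3 km = -0.5°C/km

-0.5°C/km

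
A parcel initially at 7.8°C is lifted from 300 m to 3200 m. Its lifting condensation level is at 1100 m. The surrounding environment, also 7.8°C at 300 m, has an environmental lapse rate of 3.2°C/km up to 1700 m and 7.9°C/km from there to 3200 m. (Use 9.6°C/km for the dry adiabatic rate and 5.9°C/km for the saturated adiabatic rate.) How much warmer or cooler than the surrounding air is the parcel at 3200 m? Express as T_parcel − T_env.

-3.74°C (parcel cooler than environment)

Parcel:
  Dry to 1100 m: -9.6 × 0.8 km = -7.68°C, so T = 0.12°C.
  Saturated to 3200 m: -5.9 × 2.1 km = -12.39°C, so T = -12.27°C.
Environment:
  Environment, lower layer to 1700 m: -3.2 × 1.4 km = -4.48°C, so T = 3.32°C.
  Environment, upper layer to 3200 m: -7.9 × 1.5 km = -11.85°C, so T = -8.53°C.
T_parcel − T_env = -12.27 − (-8.53) = -3.74°C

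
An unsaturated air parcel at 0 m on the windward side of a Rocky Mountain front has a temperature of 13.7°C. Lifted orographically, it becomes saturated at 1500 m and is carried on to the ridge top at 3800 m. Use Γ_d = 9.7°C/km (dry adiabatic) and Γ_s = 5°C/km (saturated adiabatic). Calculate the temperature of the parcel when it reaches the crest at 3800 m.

-12.35°C

0–1500 m, dry: Δz = 1.5 km ⇒ ΔT = -14.55°C; T = -0.85°C
1500–3800 m, saturated: Δz = 2.3 km ⇒ ΔT = -11.5°C; T = -12.35°C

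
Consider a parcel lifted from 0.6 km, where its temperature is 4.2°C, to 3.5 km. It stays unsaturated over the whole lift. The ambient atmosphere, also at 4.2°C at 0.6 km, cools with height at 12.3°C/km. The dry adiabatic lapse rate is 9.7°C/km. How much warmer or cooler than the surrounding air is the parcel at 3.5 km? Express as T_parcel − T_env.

Parcel:
  600–3500 m, dry: Δz = 2.9 km ⇒ ΔT = -28.13°C; T = -23.93°C
Environment:
  600–3500 m, environment: Δz = 2.9 km ⇒ ΔT = -35.67°C; T = -31.47°C
T_parcel − T_env = -23.93 − (-31.47) = +7.54°C

+7.54°C (parcel warmer than environment)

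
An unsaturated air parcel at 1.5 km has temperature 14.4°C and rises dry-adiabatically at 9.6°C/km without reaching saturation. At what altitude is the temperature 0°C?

Height above start = (14.4 − 0) / 9.6 = 1.5 km
Altitude = 1500 m + 1500 m = 3000 m

3 km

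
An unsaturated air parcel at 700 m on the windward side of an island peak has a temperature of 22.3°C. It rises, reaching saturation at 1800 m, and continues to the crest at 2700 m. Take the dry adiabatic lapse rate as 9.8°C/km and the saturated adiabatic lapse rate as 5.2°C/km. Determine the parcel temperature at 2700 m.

6.84°C

From 700 m to 1800 m (dry): cools by 9.8 × 1.1 = 10.78°C, giving 11.52°C.
From 1800 m to 2700 m (saturated): cools by 5.2 × 0.9 = 4.68°C, giving 6.84°C.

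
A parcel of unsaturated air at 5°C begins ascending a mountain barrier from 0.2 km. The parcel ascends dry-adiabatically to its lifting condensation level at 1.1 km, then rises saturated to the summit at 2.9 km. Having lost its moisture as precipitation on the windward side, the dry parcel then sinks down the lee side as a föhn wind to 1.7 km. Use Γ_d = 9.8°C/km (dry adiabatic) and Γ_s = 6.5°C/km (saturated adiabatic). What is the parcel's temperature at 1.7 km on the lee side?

Dry to 1100 m: -9.8 × 0.9 km = -8.82°C, so T = -3.82°C.
Saturated to 2900 m: -6.5 × 1.8 km = -11.7°C, so T = -15.52°C.
Dry descent to 1700 m: +9.8 × 1.2 km = +11.76°C, so T = -3.76°C.

-3.76°C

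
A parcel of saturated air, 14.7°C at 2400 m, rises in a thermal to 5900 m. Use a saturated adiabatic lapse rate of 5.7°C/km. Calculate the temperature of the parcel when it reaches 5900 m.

From 2400 m to 5900 m (saturated adiabatic): cools by 5.7 × 3.5 = 19.95°C, giving -5.25°C.

-5.25°C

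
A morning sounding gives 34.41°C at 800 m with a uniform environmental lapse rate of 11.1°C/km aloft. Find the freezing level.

3900 m

Height above start = (34.41 − 0) / 11.1 = 3.1 km
Altitude = 800 m + 3100 m = 3900 m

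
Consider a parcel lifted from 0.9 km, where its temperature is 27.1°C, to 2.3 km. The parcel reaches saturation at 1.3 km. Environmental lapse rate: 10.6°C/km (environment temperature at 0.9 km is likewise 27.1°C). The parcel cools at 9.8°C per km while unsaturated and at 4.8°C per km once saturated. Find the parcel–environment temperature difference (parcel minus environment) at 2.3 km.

Parcel:
  900–1300 m, dry: Δz = 0.4 km ⇒ ΔT = -3.92°C; T = 23.18°C
  1300–2300 m, saturated: Δz = 1 km ⇒ ΔT = -4.8°C; T = 18.38°C
Environment:
  900–2300 m, environment: Δz = 1.4 km ⇒ ΔT = -14.84°C; T = 12.26°C
T_parcel − T_env = 18.38 − 12.26 = +6.12°C

+6.12°C (parcel warmer than environment)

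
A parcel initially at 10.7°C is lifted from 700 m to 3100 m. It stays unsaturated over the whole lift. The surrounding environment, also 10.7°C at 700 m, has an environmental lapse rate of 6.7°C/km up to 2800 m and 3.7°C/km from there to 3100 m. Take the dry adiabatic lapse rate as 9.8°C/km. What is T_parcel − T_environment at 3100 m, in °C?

-8.34°C (parcel cooler than environment)

Parcel:
  700–3100 m, dry: Δz = 2.4 km ⇒ ΔT = -23.52°C; T = -12.82°C
Environment:
  700–2800 m, environment, lower layer: Δz = 2.1 km ⇒ ΔT = -14.07°C; T = -3.37°C
  2800–3100 m, environment, upper layer: Δz = 0.3 km ⇒ ΔT = -1.11°C; T = -4.48°C
T_parcel − T_env = -12.82 − (-4.48) = -8.34°C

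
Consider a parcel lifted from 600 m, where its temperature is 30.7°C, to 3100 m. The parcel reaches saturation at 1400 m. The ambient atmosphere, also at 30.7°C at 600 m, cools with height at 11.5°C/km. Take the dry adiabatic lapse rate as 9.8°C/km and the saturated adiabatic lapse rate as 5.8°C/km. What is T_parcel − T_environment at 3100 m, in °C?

+11.05°C (parcel warmer than environment)

Parcel:
  600 → 1400 m (dry, 9.8°C/km): ΔT = -9.8 × 0.8 = -7.84°C → T = 22.86°C
  1400 → 3100 m (saturated, 5.8°C/km): ΔT = -5.8 × 1.7 = -9.86°C → T = 13°C
Environment:
  600 → 3100 m (environment, 11.5°C/km): ΔT = -11.5 × 2.5 = -28.75°C → T = 1.95°C
T_parcel − T_env = 13 − 1.95 = +11.05°C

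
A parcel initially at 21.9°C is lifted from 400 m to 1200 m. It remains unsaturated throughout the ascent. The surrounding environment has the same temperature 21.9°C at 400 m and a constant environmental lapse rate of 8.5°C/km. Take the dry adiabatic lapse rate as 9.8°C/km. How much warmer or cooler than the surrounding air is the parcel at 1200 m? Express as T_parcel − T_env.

Parcel:
  From 400 m to 1200 m (dry): cools by 9.8 × 0.8 = 7.84°C, giving 14.06°C.
Environment:
  From 400 m to 1200 m (environment): cools by 8.5 × 0.8 = 6.8°C, giving 15.1°C.
T_parcel − T_env = 14.06 − 15.1 = -1.04°C

-1.04°C (parcel cooler than environment)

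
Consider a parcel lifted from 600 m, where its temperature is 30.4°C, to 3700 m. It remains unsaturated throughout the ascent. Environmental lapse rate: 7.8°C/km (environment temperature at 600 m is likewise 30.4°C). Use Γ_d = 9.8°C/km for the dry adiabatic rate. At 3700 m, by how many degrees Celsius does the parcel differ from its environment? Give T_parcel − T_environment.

Parcel:
  600–3700 m, dry: Δz = 3.1 km ⇒ ΔT = -30.38°C; T = 0.02°C
Environment:
  600–3700 m, environment: Δz = 3.1 km ⇒ ΔT = -24.18°C; T = 6.22°C
T_parcel − T_env = 0.02 − 6.22 = -6.2°C

-6.2°C (parcel cooler than environment)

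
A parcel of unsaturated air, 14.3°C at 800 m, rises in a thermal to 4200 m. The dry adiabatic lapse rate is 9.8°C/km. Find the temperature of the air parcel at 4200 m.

From 800 m to 4200 m (dry adiabatic): cools by 9.8 × 3.4 = 33.32°C, giving -19.02°C.

-19.02°C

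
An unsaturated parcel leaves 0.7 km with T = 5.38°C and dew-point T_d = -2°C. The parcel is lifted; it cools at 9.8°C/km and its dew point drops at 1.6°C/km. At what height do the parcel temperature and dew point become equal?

T and T_d converge at 9.8 − 1.6 = 8.2°C per km
Height above start = (5.38 − (-2)) / 8.2 = 0.9 km
LCL altitude = 700 m + 900 m = 1600 m

1.6 km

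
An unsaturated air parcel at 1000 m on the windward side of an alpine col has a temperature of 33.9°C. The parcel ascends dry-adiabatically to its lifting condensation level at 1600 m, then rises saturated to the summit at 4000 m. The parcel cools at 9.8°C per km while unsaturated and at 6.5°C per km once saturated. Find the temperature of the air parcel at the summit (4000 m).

1000–1600 m, dry: Δz = 0.6 km ⇒ ΔT = -5.88°C; T = 28.02°C
1600–4000 m, saturated: Δz = 2.4 km ⇒ ΔT = -15.6°C; T = 12.42°C

12.42°C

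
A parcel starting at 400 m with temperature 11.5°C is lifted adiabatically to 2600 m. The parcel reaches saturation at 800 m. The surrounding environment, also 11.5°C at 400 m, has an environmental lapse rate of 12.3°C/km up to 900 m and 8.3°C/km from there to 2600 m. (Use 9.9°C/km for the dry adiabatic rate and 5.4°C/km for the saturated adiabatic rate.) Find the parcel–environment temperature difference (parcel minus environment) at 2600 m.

+6.58°C (parcel warmer than environment)

Parcel:
  400 → 800 m (dry, 9.9°C/km): ΔT = -9.9 × 0.4 = -3.96°C → T = 7.54°C
  800 → 2600 m (saturated, 5.4°C/km): ΔT = -5.4 × 1.8 = -9.72°C → T = -2.18°C
Environment:
  400 → 900 m (environment, lower layer, 12.3°C/km): ΔT = -12.3 × 0.5 = -6.15°C → T = 5.35°C
  900 → 2600 m (environment, upper layer, 8.3°C/km): ΔT = -8.3 × 1.7 = -14.11°C → T = -8.76°C
T_parcel − T_env = -2.18 − (-8.76) = +6.58°C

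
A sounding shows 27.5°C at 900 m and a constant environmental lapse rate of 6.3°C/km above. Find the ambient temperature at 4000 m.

From 900 m to 4000 m (environmental): cools by 6.3 × 3.1 = 19.53°C, giving 7.97°C.

7.97°C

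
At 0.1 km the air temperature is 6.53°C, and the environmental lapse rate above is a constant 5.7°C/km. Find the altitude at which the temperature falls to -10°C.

Height above start = (6.53 − (-10)) / 5.7 = 2.9 km
Altitude = 100 m + 2900 m = 3000 m

3 km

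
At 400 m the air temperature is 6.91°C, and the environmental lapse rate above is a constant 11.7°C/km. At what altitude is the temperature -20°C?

Height above start = (6.91 − (-20)) / 11.7 = 2.3 km
Altitude = 400 m + 2300 m = 2700 m

2700 m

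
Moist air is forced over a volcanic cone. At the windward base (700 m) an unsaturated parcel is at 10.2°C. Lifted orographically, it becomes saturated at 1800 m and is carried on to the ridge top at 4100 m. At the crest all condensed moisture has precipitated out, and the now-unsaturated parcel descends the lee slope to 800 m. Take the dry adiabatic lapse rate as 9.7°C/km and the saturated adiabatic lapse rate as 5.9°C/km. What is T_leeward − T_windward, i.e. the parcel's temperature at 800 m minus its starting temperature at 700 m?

700 → 1800 m (dry, 9.7°C/km): ΔT = -9.7 × 1.1 = -10.67°C → T = -0.47°C
1800 → 4100 m (saturated, 5.9°C/km): ΔT = -5.9 × 2.3 = -13.57°C → T = -14.04°C
4100 → 800 m (dry descent, 9.7°C/km): ΔT = +9.7 × 3.3 = +32.01°C → T = 17.97°C
Net change vs windward start: 17.97 − 10.2 = +7.77°C

+7.77°C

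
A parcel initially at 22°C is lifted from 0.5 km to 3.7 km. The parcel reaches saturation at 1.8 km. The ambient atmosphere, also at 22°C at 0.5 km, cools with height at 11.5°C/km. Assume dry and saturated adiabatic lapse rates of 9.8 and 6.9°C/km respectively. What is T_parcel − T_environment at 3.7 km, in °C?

Parcel:
  Dry to 1800 m: -9.8 × 1.3 km = -12.74°C, so T = 9.26°C.
  Saturated to 3700 m: -6.9 × 1.9 km = -13.11°C, so T = -3.85°C.
Environment:
  Environment to 3700 m: -11.5 × 3.2 km = -36.8°C, so T = -14.8°C.
T_parcel − T_env = -3.85 − (-14.8) = +10.95°C

+10.95°C (parcel warmer than environment)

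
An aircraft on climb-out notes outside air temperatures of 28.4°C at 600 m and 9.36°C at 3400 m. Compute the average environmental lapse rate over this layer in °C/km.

6.8°C/km

Γ = −ΔT/Δz = (28.4 − 9.36) / (3400 − 600) m
  = 19.04°C / 2.8 km = 6.8°C/km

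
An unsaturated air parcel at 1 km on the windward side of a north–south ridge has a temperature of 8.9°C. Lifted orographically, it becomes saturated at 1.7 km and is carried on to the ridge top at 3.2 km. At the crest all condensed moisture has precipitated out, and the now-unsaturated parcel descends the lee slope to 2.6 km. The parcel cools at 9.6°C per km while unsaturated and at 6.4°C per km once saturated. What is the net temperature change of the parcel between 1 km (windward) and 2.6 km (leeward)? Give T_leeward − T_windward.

Dry to 1700 m: -9.6 × 0.7 km = -6.72°C, so T = 2.18°C.
Saturated to 3200 m: -6.4 × 1.5 km = -9.6°C, so T = -7.42°C.
Dry descent to 2600 m: +9.6 × 0.6 km = +5.76°C, so T = -1.66°C.
Net change vs windward start: -1.66 − 8.9 = -10.56°C

-10.56°C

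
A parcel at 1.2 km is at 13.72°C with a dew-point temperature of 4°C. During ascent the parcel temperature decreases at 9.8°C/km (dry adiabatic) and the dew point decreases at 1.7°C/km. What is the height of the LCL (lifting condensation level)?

T and T_d converge at 9.8 − 1.7 = 8.1°C per km
Height above start = (13.72 − 4) / 8.1 = 1.2 km
LCL altitude = 1200 m + 1200 m = 2400 m

2.4 km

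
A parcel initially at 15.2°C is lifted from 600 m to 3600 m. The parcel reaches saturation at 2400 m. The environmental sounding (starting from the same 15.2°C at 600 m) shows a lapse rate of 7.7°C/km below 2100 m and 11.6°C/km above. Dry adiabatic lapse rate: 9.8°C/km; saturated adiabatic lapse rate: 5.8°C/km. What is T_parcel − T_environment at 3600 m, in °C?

Parcel:
  Dry to 2400 m: -9.8 × 1.8 km = -17.64°C, so T = -2.44°C.
  Saturated to 3600 m: -5.8 × 1.2 km = -6.96°C, so T = -9.4°C.
Environment:
  Environment, lower layer to 2100 m: -7.7 × 1.5 km = -11.55°C, so T = 3.65°C.
  Environment, upper layer to 3600 m: -11.6 × 1.5 km = -17.4°C, so T = -13.75°C.
T_parcel − T_env = -9.4 − (-13.75) = +4.35°C

+4.35°C (parcel warmer than environment)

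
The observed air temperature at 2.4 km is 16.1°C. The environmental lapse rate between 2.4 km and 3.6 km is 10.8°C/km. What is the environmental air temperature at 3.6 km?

Environmental to 3600 m: -10.8 × 1.2 km = -12.96°C, so T = 3.14°C.

3.14°C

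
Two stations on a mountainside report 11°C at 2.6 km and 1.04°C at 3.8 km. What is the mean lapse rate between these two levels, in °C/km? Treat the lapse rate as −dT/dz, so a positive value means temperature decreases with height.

Γ = −ΔT/Δz = (11 − 1.04) / (3800 − 2600) m
  = 9.96°C / 1.2 km = 8.3°C/km

8.3°C/km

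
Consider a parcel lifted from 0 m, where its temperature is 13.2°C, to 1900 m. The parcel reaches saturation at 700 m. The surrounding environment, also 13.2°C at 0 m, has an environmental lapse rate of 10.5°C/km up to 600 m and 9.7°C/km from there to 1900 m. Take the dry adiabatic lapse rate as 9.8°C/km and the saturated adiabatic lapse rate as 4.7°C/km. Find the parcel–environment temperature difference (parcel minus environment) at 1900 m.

+6.41°C (parcel warmer than environment)

Parcel:
  Dry to 700 m: -9.8 × 0.7 km = -6.86°C, so T = 6.34°C.
  Saturated to 1900 m: -4.7 × 1.2 km = -5.64°C, so T = 0.7°C.
Environment:
  Environment, lower layer to 600 m: -10.5 × 0.6 km = -6.3°C, so T = 6.9°C.
  Environment, upper layer to 1900 m: -9.7 × 1.3 km = -12.61°C, so T = -5.71°C.
T_parcel − T_env = 0.7 − (-5.71) = +6.41°C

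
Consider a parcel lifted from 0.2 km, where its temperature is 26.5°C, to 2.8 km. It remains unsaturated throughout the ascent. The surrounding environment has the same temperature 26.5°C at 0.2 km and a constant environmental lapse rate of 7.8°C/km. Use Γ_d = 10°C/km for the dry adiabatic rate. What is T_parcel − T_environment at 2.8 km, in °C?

-5.72°C (parcel cooler than environment)

Parcel:
  Dry to 2800 m: -10 × 2.6 km = -26°C, so T = 0.5°C.
Environment:
  Environment to 2800 m: -7.8 × 2.6 km = -20.28°C, so T = 6.22°C.
T_parcel − T_env = 0.5 − 6.22 = -5.72°C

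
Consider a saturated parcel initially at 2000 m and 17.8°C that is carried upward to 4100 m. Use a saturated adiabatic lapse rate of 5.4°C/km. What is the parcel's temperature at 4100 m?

6.46°C

2000 → 4100 m (saturated adiabatic, 5.4°C/km): ΔT = -5.4 × 2.1 = -11.34°C → T = 6.46°C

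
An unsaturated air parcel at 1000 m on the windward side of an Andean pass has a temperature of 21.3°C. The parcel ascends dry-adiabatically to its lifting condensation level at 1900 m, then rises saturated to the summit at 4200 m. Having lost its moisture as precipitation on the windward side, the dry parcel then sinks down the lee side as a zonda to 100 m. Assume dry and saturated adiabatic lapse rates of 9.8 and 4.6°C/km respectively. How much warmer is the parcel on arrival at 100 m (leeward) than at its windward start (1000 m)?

1000 → 1900 m (dry, 9.8°C/km): ΔT = -9.8 × 0.9 = -8.82°C → T = 12.48°C
1900 → 4200 m (saturated, 4.6°C/km): ΔT = -4.6 × 2.3 = -10.58°C → T = 1.9°C
4200 → 100 m (dry descent, 9.8°C/km): ΔT = +9.8 × 4.1 = +40.18°C → T = 42.08°C
Net change vs windward start: 42.08 − 21.3 = +20.78°C

+20.78°C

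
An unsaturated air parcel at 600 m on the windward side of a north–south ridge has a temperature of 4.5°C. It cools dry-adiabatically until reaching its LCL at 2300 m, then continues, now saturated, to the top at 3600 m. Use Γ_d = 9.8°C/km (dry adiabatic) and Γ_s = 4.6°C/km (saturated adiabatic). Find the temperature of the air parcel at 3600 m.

-18.14°C

Dry to 2300 m: -9.8 × 1.7 km = -16.66°C, so T = -12.16°C.
Saturated to 3600 m: -4.6 × 1.3 km = -5.98°C, so T = -18.14°C.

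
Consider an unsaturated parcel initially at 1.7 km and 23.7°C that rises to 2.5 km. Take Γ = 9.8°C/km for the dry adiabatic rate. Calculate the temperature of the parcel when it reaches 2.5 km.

15.86°C

1700–2500 m, dry adiabatic: Δz = 0.8 km ⇒ ΔT = -7.84°C; T = 15.86°C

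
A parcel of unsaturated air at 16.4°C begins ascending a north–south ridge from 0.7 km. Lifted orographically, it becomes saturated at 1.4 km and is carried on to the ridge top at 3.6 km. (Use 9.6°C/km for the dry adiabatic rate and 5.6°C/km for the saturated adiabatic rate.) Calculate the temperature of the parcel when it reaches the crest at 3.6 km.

From 700 m to 1400 m (dry): cools by 9.6 × 0.7 = 6.72°C, giving 9.68°C.
From 1400 m to 3600 m (saturated): cools by 5.6 × 2.2 = 12.32°C, giving -2.64°C.

-2.64°C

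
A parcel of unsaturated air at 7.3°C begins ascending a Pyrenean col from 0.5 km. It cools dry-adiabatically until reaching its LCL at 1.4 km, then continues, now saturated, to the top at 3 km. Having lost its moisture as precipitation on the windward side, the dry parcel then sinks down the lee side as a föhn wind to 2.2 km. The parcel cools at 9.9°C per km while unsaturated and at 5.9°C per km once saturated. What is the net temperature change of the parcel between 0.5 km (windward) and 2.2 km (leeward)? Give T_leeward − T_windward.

-10.43°C

Dry to 1400 m: -9.9 × 0.9 km = -8.91°C, so T = -1.61°C.
Saturated to 3000 m: -5.9 × 1.6 km = -9.44°C, so T = -11.05°C.
Dry descent to 2200 m: +9.9 × 0.8 km = +7.92°C, so T = -3.13°C.
Net change vs windward start: -3.13 − 7.3 = -10.43°C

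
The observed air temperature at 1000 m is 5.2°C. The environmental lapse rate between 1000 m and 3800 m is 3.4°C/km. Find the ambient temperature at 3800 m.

From 1000 m to 3800 m (environmental): cools by 3.4 × 2.8 = 9.52°C, giving -4.32°C.

-4.32°C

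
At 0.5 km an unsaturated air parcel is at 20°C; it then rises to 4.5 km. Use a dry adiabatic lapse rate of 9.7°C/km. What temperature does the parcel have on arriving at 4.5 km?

-18.8°C

From 500 m to 4500 m (dry adiabatic): cools by 9.7 × 4 = 38.8°C, giving -18.8°C.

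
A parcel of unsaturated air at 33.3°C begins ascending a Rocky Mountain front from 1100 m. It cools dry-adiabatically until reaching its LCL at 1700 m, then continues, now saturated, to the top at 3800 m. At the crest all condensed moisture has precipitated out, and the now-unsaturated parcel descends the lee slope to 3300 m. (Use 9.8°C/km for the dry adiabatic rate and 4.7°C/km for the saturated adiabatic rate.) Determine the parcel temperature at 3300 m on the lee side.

22.45°C

1100–1700 m, dry: Δz = 0.6 km ⇒ ΔT = -5.88°C; T = 27.42°C
1700–3800 m, saturated: Δz = 2.1 km ⇒ ΔT = -9.87°C; T = 17.55°C
3800–3300 m, dry descent: Δz = 0.5 km ⇒ ΔT = +4.9°C; T = 22.45°C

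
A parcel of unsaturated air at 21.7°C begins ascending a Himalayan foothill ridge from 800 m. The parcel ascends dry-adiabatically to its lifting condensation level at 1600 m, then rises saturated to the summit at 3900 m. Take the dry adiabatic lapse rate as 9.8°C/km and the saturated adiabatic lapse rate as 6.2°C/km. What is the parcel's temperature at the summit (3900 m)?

-0.4°C

From 800 m to 1600 m (dry): cools by 9.8 × 0.8 = 7.84°C, giving 13.86°C.
From 1600 m to 3900 m (saturated): cools by 6.2 × 2.3 = 14.26°C, giving -0.4°C.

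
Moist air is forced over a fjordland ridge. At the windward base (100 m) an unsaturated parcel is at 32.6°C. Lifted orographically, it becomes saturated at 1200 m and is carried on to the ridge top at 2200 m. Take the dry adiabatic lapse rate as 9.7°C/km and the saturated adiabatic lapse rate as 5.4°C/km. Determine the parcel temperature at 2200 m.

100 → 1200 m (dry, 9.7°C/km): ΔT = -9.7 × 1.1 = -10.67°C → T = 21.93°C
1200 → 2200 m (saturated, 5.4°C/km): ΔT = -5.4 × 1 = -5.4°C → T = 16.53°C

16.53°C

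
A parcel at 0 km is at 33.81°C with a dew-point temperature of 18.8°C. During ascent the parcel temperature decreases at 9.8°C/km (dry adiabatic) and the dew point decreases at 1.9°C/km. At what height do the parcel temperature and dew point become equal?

T and T_d converge at 9.8 − 1.9 = 7.9°C per km
Height above start = (33.81 − 18.8) / 7.9 = 1.9 km
LCL altitude = 0 m + 1900 m = 1900 m

1.9 km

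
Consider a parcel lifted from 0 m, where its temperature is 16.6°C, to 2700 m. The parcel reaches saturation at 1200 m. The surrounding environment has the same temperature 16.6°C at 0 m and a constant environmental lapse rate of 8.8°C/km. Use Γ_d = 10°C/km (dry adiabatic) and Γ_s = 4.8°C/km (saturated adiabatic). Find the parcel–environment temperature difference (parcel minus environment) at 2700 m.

+4.56°C (parcel warmer than environment)

Parcel:
  From 0 m to 1200 m (dry): cools by 10 × 1.2 = 12°C, giving 4.6°C.
  From 1200 m to 2700 m (saturated): cools by 4.8 × 1.5 = 7.2°C, giving -2.6°C.
Environment:
  From 0 m to 2700 m (environment): cools by 8.8 × 2.7 = 23.76°C, giving -7.16°C.
T_parcel − T_env = -2.6 − (-7.16) = +4.56°C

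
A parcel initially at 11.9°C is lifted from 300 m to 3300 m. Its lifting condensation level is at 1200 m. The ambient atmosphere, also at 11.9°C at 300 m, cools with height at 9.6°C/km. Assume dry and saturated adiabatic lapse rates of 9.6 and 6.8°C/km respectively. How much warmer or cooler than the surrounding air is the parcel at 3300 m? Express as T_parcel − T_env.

+5.88°C (parcel warmer than environment)

Parcel:
  300 → 1200 m (dry, 9.6°C/km): ΔT = -9.6 × 0.9 = -8.64°C → T = 3.26°C
  1200 → 3300 m (saturated, 6.8°C/km): ΔT = -6.8 × 2.1 = -14.28°C → T = -11.02°C
Environment:
  300 → 3300 m (environment, 9.6°C/km): ΔT = -9.6 × 3 = -28.8°C → T = -16.9°C
T_parcel − T_env = -11.02 − (-16.9) = +5.88°C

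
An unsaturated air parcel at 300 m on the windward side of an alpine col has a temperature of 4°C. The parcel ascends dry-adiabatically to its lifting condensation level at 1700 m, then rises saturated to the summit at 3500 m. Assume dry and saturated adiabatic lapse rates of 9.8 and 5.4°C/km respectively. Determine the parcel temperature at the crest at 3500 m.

-19.44°C

Dry to 1700 m: -9.8 × 1.4 km = -13.72°C, so T = -9.72°C.
Saturated to 3500 m: -5.4 × 1.8 km = -9.72°C, so T = -19.44°C.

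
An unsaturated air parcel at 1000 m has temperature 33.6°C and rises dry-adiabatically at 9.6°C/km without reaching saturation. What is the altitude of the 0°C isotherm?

4500 m

Height above start = (33.6 − 0) / 9.6 = 3.5 km
Altitude = 1000 m + 3500 m = 4500 m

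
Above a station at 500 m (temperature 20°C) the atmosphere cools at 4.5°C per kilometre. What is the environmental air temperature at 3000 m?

8.75°C

Environmental to 3000 m: -4.5 × 2.5 km = -11.25°C, so T = 8.75°C.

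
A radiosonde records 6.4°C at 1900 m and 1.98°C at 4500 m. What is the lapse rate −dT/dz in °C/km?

1.7°C/km

Γ = −ΔT/Δz = (6.4 − 1.98) / (4500 − 1900) m
  = 4.42°C / 2.6 km = 1.7°C/km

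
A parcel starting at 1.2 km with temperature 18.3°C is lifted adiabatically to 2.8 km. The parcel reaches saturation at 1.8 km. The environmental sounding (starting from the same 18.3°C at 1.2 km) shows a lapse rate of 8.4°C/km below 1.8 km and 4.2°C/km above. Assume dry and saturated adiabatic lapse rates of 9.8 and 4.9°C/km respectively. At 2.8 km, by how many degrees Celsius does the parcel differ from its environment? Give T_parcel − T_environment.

Parcel:
  1200 → 1800 m (dry, 9.8°C/km): ΔT = -9.8 × 0.6 = -5.88°C → T = 12.42°C
  1800 → 2800 m (saturated, 4.9°C/km): ΔT = -4.9 × 1 = -4.9°C → T = 7.52°C
Environment:
  1200 → 1800 m (environment, lower layer, 8.4°C/km): ΔT = -8.4 × 0.6 = -5.04°C → T = 13.26°C
  1800 → 2800 m (environment, upper layer, 4.2°C/km): ΔT = -4.2 × 1 = -4.2°C → T = 9.06°C
T_parcel − T_env = 7.52 − 9.06 = -1.54°C

-1.54°C (parcel cooler than environment)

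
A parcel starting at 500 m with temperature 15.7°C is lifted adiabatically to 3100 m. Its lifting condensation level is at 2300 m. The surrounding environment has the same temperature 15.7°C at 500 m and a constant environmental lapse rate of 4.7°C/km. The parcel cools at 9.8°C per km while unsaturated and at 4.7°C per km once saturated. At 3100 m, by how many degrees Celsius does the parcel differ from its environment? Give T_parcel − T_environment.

Parcel:
  500 → 2300 m (dry, 9.8°C/km): ΔT = -9.8 × 1.8 = -17.64°C → T = -1.94°C
  2300 → 3100 m (saturated, 4.7°C/km): ΔT = -4.7 × 0.8 = -3.76°C → T = -5.7°C
Environment:
  500 → 3100 m (environment, 4.7°C/km): ΔT = -4.7 × 2.6 = -12.22°C → T = 3.48°C
T_parcel − T_env = -5.7 − 3.48 = -9.18°C

-9.18°C (parcel cooler than environment)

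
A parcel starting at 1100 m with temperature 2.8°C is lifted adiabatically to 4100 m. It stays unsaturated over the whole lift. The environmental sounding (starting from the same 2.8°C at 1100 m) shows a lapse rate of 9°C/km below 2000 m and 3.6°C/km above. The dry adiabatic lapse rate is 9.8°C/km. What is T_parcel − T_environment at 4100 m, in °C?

-13.74°C (parcel cooler than environment)

Parcel:
  Dry to 4100 m: -9.8 × 3 km = -29.4°C, so T = -26.6°C.
Environment:
  Environment, lower layer to 2000 m: -9 × 0.9 km = -8.1°C, so T = -5.3°C.
  Environment, upper layer to 4100 m: -3.6 × 2.1 km = -7.56°C, so T = -12.86°C.
T_parcel − T_env = -26.6 − (-12.86) = -13.74°C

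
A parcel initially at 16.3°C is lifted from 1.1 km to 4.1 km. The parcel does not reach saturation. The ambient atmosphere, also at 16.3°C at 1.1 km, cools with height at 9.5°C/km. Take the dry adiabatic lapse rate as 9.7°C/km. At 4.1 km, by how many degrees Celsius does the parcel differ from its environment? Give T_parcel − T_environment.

Parcel:
  From 1100 m to 4100 m (dry): cools by 9.7 × 3 = 29.1°C, giving -12.8°C.
Environment:
  From 1100 m to 4100 m (environment): cools by 9.5 × 3 = 28.5°C, giving -12.2°C.
T_parcel − T_env = -12.8 − (-12.2) = -0.6°C

-0.6°C (parcel cooler than environment)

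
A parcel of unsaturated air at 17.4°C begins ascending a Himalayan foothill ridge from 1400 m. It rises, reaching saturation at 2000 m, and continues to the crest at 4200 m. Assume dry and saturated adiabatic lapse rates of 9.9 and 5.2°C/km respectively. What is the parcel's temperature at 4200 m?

1400–2000 m, dry: Δz = 0.6 km ⇒ ΔT = -5.94°C; T = 11.46°C
2000–4200 m, saturated: Δz = 2.2 km ⇒ ΔT = -11.44°C; T = 0.02°C

0.02°C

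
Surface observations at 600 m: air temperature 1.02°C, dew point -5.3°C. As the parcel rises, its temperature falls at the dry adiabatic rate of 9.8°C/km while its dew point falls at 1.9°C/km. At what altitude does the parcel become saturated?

1400 m

T and T_d converge at 9.8 − 1.9 = 7.9°C per km
Height above start = (1.02 − (-5.3)) / 7.9 = 0.8 km
LCL altitude = 600 m + 800 m = 1400 m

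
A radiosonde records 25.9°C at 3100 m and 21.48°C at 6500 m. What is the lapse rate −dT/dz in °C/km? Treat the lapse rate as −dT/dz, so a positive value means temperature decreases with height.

Γ = −ΔT/Δz = (25.9 − 21.48) / (6500 − 3100) m
  = 4.42°C / 3.4 km = 1.3°C/km

1.3°C/km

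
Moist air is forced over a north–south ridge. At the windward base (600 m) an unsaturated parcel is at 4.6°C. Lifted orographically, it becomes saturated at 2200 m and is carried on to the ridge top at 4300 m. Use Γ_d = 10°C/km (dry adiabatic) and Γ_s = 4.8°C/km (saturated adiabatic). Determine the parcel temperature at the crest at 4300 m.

-21.48°C

600–2200 m, dry: Δz = 1.6 km ⇒ ΔT = -16°C; T = -11.4°C
2200–4300 m, saturated: Δz = 2.1 km ⇒ ΔT = -10.08°C; T = -21.48°C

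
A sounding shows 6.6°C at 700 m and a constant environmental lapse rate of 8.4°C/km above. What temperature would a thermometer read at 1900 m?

-3.48°C

Environmental to 1900 m: -8.4 × 1.2 km = -10.08°C, so T = -3.48°C.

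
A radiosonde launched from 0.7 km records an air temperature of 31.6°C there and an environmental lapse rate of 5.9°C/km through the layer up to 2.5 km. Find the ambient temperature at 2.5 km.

20.98°C

700 → 2500 m (environmental, 5.9°C/km): ΔT = -5.9 × 1.8 = -10.62°C → T = 20.98°C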